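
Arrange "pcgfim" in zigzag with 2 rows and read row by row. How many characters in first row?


Zigzag "pcgfim" into 2 rows:
Placing characters:
  'p' => row 0
  'c' => row 1
  'g' => row 0
  'f' => row 1
  'i' => row 0
  'm' => row 1
Rows:
  Row 0: "pgi"
  Row 1: "cfm"
First row length: 3

3


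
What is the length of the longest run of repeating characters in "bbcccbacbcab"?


Input: "bbcccbacbcab"
Scanning for longest run:
  Position 1 ('b'): continues run of 'b', length=2
  Position 2 ('c'): new char, reset run to 1
  Position 3 ('c'): continues run of 'c', length=2
  Position 4 ('c'): continues run of 'c', length=3
  Position 5 ('b'): new char, reset run to 1
  Position 6 ('a'): new char, reset run to 1
  Position 7 ('c'): new char, reset run to 1
  Position 8 ('b'): new char, reset run to 1
  Position 9 ('c'): new char, reset run to 1
  Position 10 ('a'): new char, reset run to 1
  Position 11 ('b'): new char, reset run to 1
Longest run: 'c' with length 3

3


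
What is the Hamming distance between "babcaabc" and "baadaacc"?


Comparing "babcaabc" and "baadaacc" position by position:
  Position 0: 'b' vs 'b' => same
  Position 1: 'a' vs 'a' => same
  Position 2: 'b' vs 'a' => differ
  Position 3: 'c' vs 'd' => differ
  Position 4: 'a' vs 'a' => same
  Position 5: 'a' vs 'a' => same
  Position 6: 'b' vs 'c' => differ
  Position 7: 'c' vs 'c' => same
Total differences (Hamming distance): 3

3


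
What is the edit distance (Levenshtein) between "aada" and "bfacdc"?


Computing edit distance: "aada" -> "bfacdc"
DP table:
           b    f    a    c    d    c
      0    1    2    3    4    5    6
  a   1    1    2    2    3    4    5
  a   2    2    2    2    3    4    5
  d   3    3    3    3    3    3    4
  a   4    4    4    3    4    4    4
Edit distance = dp[4][6] = 4

4


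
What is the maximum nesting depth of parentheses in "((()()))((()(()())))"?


Input: "((()()))((()(()())))"
Tracking depth:
  Position 0 '(': depth becomes 1
  Position 1 '(': depth becomes 2
  Position 2 '(': depth becomes 3
  Position 3 ')': depth becomes 2
  Position 4 '(': depth becomes 3
  Position 5 ')': depth becomes 2
  Position 6 ')': depth becomes 1
  Position 7 ')': depth becomes 0
  Position 8 '(': depth becomes 1
  Position 9 '(': depth becomes 2
  Position 10 '(': depth becomes 3
  Position 11 ')': depth becomes 2
  Position 12 '(': depth becomes 3
  Position 13 '(': depth becomes 4
  Position 14 ')': depth becomes 3
  Position 15 '(': depth becomes 4
  Position 16 ')': depth becomes 3
  Position 17 ')': depth becomes 2
  Position 18 ')': depth becomes 1
  Position 19 ')': depth becomes 0
Maximum depth reached: 4

4


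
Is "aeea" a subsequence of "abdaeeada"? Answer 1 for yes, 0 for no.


Check if "aeea" is a subsequence of "abdaeeada"
Greedy scan:
  Position 0 ('a'): matches sub[0] = 'a'
  Position 1 ('b'): no match needed
  Position 2 ('d'): no match needed
  Position 3 ('a'): no match needed
  Position 4 ('e'): matches sub[1] = 'e'
  Position 5 ('e'): matches sub[2] = 'e'
  Position 6 ('a'): matches sub[3] = 'a'
  Position 7 ('d'): no match needed
  Position 8 ('a'): no match needed
All 4 characters matched => is a subsequence

1


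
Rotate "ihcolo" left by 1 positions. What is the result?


Input: "ihcolo", rotate left by 1
First 1 characters: "i"
Remaining characters: "hcolo"
Concatenate remaining + first: "hcolo" + "i" = "hcoloi"

hcoloi


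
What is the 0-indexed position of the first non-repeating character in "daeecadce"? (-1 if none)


Input: daeecadce
Character frequencies:
  'a': 2
  'c': 2
  'd': 2
  'e': 3
Scanning left to right for freq == 1:
  Position 0 ('d'): freq=2, skip
  Position 1 ('a'): freq=2, skip
  Position 2 ('e'): freq=3, skip
  Position 3 ('e'): freq=3, skip
  Position 4 ('c'): freq=2, skip
  Position 5 ('a'): freq=2, skip
  Position 6 ('d'): freq=2, skip
  Position 7 ('c'): freq=2, skip
  Position 8 ('e'): freq=3, skip
  No unique character found => answer = -1

-1


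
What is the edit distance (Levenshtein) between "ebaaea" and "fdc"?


Computing edit distance: "ebaaea" -> "fdc"
DP table:
           f    d    c
      0    1    2    3
  e   1    1    2    3
  b   2    2    2    3
  a   3    3    3    3
  a   4    4    4    4
  e   5    5    5    5
  a   6    6    6    6
Edit distance = dp[6][3] = 6

6


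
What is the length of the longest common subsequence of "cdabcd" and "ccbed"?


LCS of "cdabcd" and "ccbed"
DP table:
           c    c    b    e    d
      0    0    0    0    0    0
  c   0    1    1    1    1    1
  d   0    1    1    1    1    2
  a   0    1    1    1    1    2
  b   0    1    1    2    2    2
  c   0    1    2    2    2    2
  d   0    1    2    2    2    3
LCS length = dp[6][5] = 3

3


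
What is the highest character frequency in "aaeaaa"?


Input: aaeaaa
Character counts:
  'a': 5
  'e': 1
Maximum frequency: 5

5


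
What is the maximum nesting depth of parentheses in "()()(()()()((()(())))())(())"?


Input: "()()(()()()((()(())))())(())"
Tracking depth:
  Position 0 '(': depth becomes 1
  Position 1 ')': depth becomes 0
  Position 2 '(': depth becomes 1
  Position 3 ')': depth becomes 0
  Position 4 '(': depth becomes 1
  Position 5 '(': depth becomes 2
  Position 6 ')': depth becomes 1
  Position 7 '(': depth becomes 2
  Position 8 ')': depth becomes 1
  Position 9 '(': depth becomes 2
  Position 10 ')': depth becomes 1
  Position 11 '(': depth becomes 2
  Position 12 '(': depth becomes 3
  Position 13 '(': depth becomes 4
  Position 14 ')': depth becomes 3
  Position 15 '(': depth becomes 4
  Position 16 '(': depth becomes 5
  Position 17 ')': depth becomes 4
  Position 18 ')': depth becomes 3
  Position 19 ')': depth becomes 2
  Position 20 ')': depth becomes 1
  Position 21 '(': depth becomes 2
  Position 22 ')': depth becomes 1
  Position 23 ')': depth becomes 0
  Position 24 '(': depth becomes 1
  Position 25 '(': depth becomes 2
  Position 26 ')': depth becomes 1
  Position 27 ')': depth becomes 0
Maximum depth reached: 5

5


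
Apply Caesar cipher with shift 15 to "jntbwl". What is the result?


Caesar cipher: shift "jntbwl" by 15
  'j' (pos 9) + 15 = pos 24 = 'y'
  'n' (pos 13) + 15 = pos 2 = 'c'
  't' (pos 19) + 15 = pos 8 = 'i'
  'b' (pos 1) + 15 = pos 16 = 'q'
  'w' (pos 22) + 15 = pos 11 = 'l'
  'l' (pos 11) + 15 = pos 0 = 'a'
Result: yciqla

yciqla


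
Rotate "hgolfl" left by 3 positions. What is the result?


Input: "hgolfl", rotate left by 3
First 3 characters: "hgo"
Remaining characters: "lfl"
Concatenate remaining + first: "lfl" + "hgo" = "lflhgo"

lflhgo


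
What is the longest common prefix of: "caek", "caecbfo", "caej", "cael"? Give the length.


Words: caek, caecbfo, caej, cael
  Position 0: all 'c' => match
  Position 1: all 'a' => match
  Position 2: all 'e' => match
  Position 3: ('k', 'c', 'j', 'l') => mismatch, stop
LCP = "cae" (length 3)

3


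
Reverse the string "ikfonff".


Input: ikfonff
Reading characters right to left:
  Position 6: 'f'
  Position 5: 'f'
  Position 4: 'n'
  Position 3: 'o'
  Position 2: 'f'
  Position 1: 'k'
  Position 0: 'i'
Reversed: ffnofki

ffnofki


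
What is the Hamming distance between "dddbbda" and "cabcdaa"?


Comparing "dddbbda" and "cabcdaa" position by position:
  Position 0: 'd' vs 'c' => differ
  Position 1: 'd' vs 'a' => differ
  Position 2: 'd' vs 'b' => differ
  Position 3: 'b' vs 'c' => differ
  Position 4: 'b' vs 'd' => differ
  Position 5: 'd' vs 'a' => differ
  Position 6: 'a' vs 'a' => same
Total differences (Hamming distance): 6

6


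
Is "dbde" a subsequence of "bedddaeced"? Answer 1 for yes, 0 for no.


Check if "dbde" is a subsequence of "bedddaeced"
Greedy scan:
  Position 0 ('b'): no match needed
  Position 1 ('e'): no match needed
  Position 2 ('d'): matches sub[0] = 'd'
  Position 3 ('d'): no match needed
  Position 4 ('d'): no match needed
  Position 5 ('a'): no match needed
  Position 6 ('e'): no match needed
  Position 7 ('c'): no match needed
  Position 8 ('e'): no match needed
  Position 9 ('d'): no match needed
Only matched 1/4 characters => not a subsequence

0


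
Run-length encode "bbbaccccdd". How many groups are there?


Input: bbbaccccdd
Scanning for consecutive runs:
  Group 1: 'b' x 3 (positions 0-2)
  Group 2: 'a' x 1 (positions 3-3)
  Group 3: 'c' x 4 (positions 4-7)
  Group 4: 'd' x 2 (positions 8-9)
Total groups: 4

4


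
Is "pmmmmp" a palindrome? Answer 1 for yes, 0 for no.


Input: pmmmmp
Reversed: pmmmmp
  Compare pos 0 ('p') with pos 5 ('p'): match
  Compare pos 1 ('m') with pos 4 ('m'): match
  Compare pos 2 ('m') with pos 3 ('m'): match
Result: palindrome

1


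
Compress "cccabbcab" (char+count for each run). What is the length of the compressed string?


Input: cccabbcab
Runs:
  'c' x 3 => "c3"
  'a' x 1 => "a1"
  'b' x 2 => "b2"
  'c' x 1 => "c1"
  'a' x 1 => "a1"
  'b' x 1 => "b1"
Compressed: "c3a1b2c1a1b1"
Compressed length: 12

12


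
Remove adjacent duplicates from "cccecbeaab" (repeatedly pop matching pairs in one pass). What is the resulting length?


Input: cccecbeaab
Stack-based adjacent duplicate removal:
  Read 'c': push. Stack: c
  Read 'c': matches stack top 'c' => pop. Stack: (empty)
  Read 'c': push. Stack: c
  Read 'e': push. Stack: ce
  Read 'c': push. Stack: cec
  Read 'b': push. Stack: cecb
  Read 'e': push. Stack: cecbe
  Read 'a': push. Stack: cecbea
  Read 'a': matches stack top 'a' => pop. Stack: cecbe
  Read 'b': push. Stack: cecbeb
Final stack: "cecbeb" (length 6)

6


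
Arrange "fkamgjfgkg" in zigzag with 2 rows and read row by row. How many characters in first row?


Zigzag "fkamgjfgkg" into 2 rows:
Placing characters:
  'f' => row 0
  'k' => row 1
  'a' => row 0
  'm' => row 1
  'g' => row 0
  'j' => row 1
  'f' => row 0
  'g' => row 1
  'k' => row 0
  'g' => row 1
Rows:
  Row 0: "fagfk"
  Row 1: "kmjgg"
First row length: 5

5


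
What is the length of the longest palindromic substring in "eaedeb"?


Input: "eaedeb"
Checking substrings for palindromes:
  [0:3] "eae" (len 3) => palindrome
  [2:5] "ede" (len 3) => palindrome
Longest palindromic substring: "eae" with length 3

3


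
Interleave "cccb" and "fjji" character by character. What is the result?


Interleaving "cccb" and "fjji":
  Position 0: 'c' from first, 'f' from second => "cf"
  Position 1: 'c' from first, 'j' from second => "cj"
  Position 2: 'c' from first, 'j' from second => "cj"
  Position 3: 'b' from first, 'i' from second => "bi"
Result: cfcjcjbi

cfcjcjbi


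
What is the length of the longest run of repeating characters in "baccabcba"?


Input: "baccabcba"
Scanning for longest run:
  Position 1 ('a'): new char, reset run to 1
  Position 2 ('c'): new char, reset run to 1
  Position 3 ('c'): continues run of 'c', length=2
  Position 4 ('a'): new char, reset run to 1
  Position 5 ('b'): new char, reset run to 1
  Position 6 ('c'): new char, reset run to 1
  Position 7 ('b'): new char, reset run to 1
  Position 8 ('a'): new char, reset run to 1
Longest run: 'c' with length 2

2


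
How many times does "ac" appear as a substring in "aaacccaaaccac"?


Searching for "ac" in "aaacccaaaccac"
Scanning each position:
  Position 0: "aa" => no
  Position 1: "aa" => no
  Position 2: "ac" => MATCH
  Position 3: "cc" => no
  Position 4: "cc" => no
  Position 5: "ca" => no
  Position 6: "aa" => no
  Position 7: "aa" => no
  Position 8: "ac" => MATCH
  Position 9: "cc" => no
  Position 10: "ca" => no
  Position 11: "ac" => MATCH
Total occurrences: 3

3


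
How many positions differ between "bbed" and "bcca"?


Comparing "bbed" and "bcca" position by position:
  Position 0: 'b' vs 'b' => same
  Position 1: 'b' vs 'c' => DIFFER
  Position 2: 'e' vs 'c' => DIFFER
  Position 3: 'd' vs 'a' => DIFFER
Positions that differ: 3

3


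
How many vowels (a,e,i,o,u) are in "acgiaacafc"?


Input: acgiaacafc
Checking each character:
  'a' at position 0: vowel (running total: 1)
  'c' at position 1: consonant
  'g' at position 2: consonant
  'i' at position 3: vowel (running total: 2)
  'a' at position 4: vowel (running total: 3)
  'a' at position 5: vowel (running total: 4)
  'c' at position 6: consonant
  'a' at position 7: vowel (running total: 5)
  'f' at position 8: consonant
  'c' at position 9: consonant
Total vowels: 5

5


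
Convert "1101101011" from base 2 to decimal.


Input: "1101101011" in base 2
Positional expansion:
  Digit '1' (value 1) x 2^9 = 512
  Digit '1' (value 1) x 2^8 = 256
  Digit '0' (value 0) x 2^7 = 0
  Digit '1' (value 1) x 2^6 = 64
  Digit '1' (value 1) x 2^5 = 32
  Digit '0' (value 0) x 2^4 = 0
  Digit '1' (value 1) x 2^3 = 8
  Digit '0' (value 0) x 2^2 = 0
  Digit '1' (value 1) x 2^1 = 2
  Digit '1' (value 1) x 2^0 = 1
Sum = 875

875


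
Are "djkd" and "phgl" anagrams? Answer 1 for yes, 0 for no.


Strings: "djkd", "phgl"
Sorted first:  ddjk
Sorted second: ghlp
Differ at position 0: 'd' vs 'g' => not anagrams

0


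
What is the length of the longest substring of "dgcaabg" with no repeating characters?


Input: "dgcaabg"
Sliding window (track last position of each char):
  Position 0 ('d'): window [0,0] length 1 -- new best
  Position 1 ('g'): window [0,1] length 2 -- new best
  Position 2 ('c'): window [0,2] length 3 -- new best
  Position 3 ('a'): window [0,3] length 4 -- new best
  Position 4 ('a'): repeat (last at 3), move window start to 4
  Position 4 ('a'): window [4,4] length 1
  Position 5 ('b'): window [4,5] length 2
  Position 6 ('g'): window [4,6] length 3
Longest substring with no repeats: "dgca" with length 4

4


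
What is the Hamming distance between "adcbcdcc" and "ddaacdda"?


Comparing "adcbcdcc" and "ddaacdda" position by position:
  Position 0: 'a' vs 'd' => differ
  Position 1: 'd' vs 'd' => same
  Position 2: 'c' vs 'a' => differ
  Position 3: 'b' vs 'a' => differ
  Position 4: 'c' vs 'c' => same
  Position 5: 'd' vs 'd' => same
  Position 6: 'c' vs 'd' => differ
  Position 7: 'c' vs 'a' => differ
Total differences (Hamming distance): 5

5


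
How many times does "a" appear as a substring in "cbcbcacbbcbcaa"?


Searching for "a" in "cbcbcacbbcbcaa"
Scanning each position:
  Position 0: "c" => no
  Position 1: "b" => no
  Position 2: "c" => no
  Position 3: "b" => no
  Position 4: "c" => no
  Position 5: "a" => MATCH
  Position 6: "c" => no
  Position 7: "b" => no
  Position 8: "b" => no
  Position 9: "c" => no
  Position 10: "b" => no
  Position 11: "c" => no
  Position 12: "a" => MATCH
  Position 13: "a" => MATCH
Total occurrences: 3

3


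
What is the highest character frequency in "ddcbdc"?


Input: ddcbdc
Character counts:
  'b': 1
  'c': 2
  'd': 3
Maximum frequency: 3

3


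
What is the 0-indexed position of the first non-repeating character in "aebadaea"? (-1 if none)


Input: aebadaea
Character frequencies:
  'a': 4
  'b': 1
  'd': 1
  'e': 2
Scanning left to right for freq == 1:
  Position 0 ('a'): freq=4, skip
  Position 1 ('e'): freq=2, skip
  Position 2 ('b'): unique! => answer = 2

2


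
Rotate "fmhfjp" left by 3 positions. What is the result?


Input: "fmhfjp", rotate left by 3
First 3 characters: "fmh"
Remaining characters: "fjp"
Concatenate remaining + first: "fjp" + "fmh" = "fjpfmh"

fjpfmh


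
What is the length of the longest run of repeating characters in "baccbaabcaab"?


Input: "baccbaabcaab"
Scanning for longest run:
  Position 1 ('a'): new char, reset run to 1
  Position 2 ('c'): new char, reset run to 1
  Position 3 ('c'): continues run of 'c', length=2
  Position 4 ('b'): new char, reset run to 1
  Position 5 ('a'): new char, reset run to 1
  Position 6 ('a'): continues run of 'a', length=2
  Position 7 ('b'): new char, reset run to 1
  Position 8 ('c'): new char, reset run to 1
  Position 9 ('a'): new char, reset run to 1
  Position 10 ('a'): continues run of 'a', length=2
  Position 11 ('b'): new char, reset run to 1
Longest run: 'c' with length 2

2


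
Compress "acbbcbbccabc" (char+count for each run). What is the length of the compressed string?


Input: acbbcbbccabc
Runs:
  'a' x 1 => "a1"
  'c' x 1 => "c1"
  'b' x 2 => "b2"
  'c' x 1 => "c1"
  'b' x 2 => "b2"
  'c' x 2 => "c2"
  'a' x 1 => "a1"
  'b' x 1 => "b1"
  'c' x 1 => "c1"
Compressed: "a1c1b2c1b2c2a1b1c1"
Compressed length: 18

18


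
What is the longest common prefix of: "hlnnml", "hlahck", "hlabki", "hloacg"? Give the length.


Words: hlnnml, hlahck, hlabki, hloacg
  Position 0: all 'h' => match
  Position 1: all 'l' => match
  Position 2: ('n', 'a', 'a', 'o') => mismatch, stop
LCP = "hl" (length 2)

2


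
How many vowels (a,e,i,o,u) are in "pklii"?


Input: pklii
Checking each character:
  'p' at position 0: consonant
  'k' at position 1: consonant
  'l' at position 2: consonant
  'i' at position 3: vowel (running total: 1)
  'i' at position 4: vowel (running total: 2)
Total vowels: 2

2


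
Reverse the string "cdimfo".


Input: cdimfo
Reading characters right to left:
  Position 5: 'o'
  Position 4: 'f'
  Position 3: 'm'
  Position 2: 'i'
  Position 1: 'd'
  Position 0: 'c'
Reversed: ofmidc

ofmidc


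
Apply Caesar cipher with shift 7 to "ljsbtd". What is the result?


Caesar cipher: shift "ljsbtd" by 7
  'l' (pos 11) + 7 = pos 18 = 's'
  'j' (pos 9) + 7 = pos 16 = 'q'
  's' (pos 18) + 7 = pos 25 = 'z'
  'b' (pos 1) + 7 = pos 8 = 'i'
  't' (pos 19) + 7 = pos 0 = 'a'
  'd' (pos 3) + 7 = pos 10 = 'k'
Result: sqziak

sqziak


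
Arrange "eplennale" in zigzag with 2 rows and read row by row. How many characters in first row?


Zigzag "eplennale" into 2 rows:
Placing characters:
  'e' => row 0
  'p' => row 1
  'l' => row 0
  'e' => row 1
  'n' => row 0
  'n' => row 1
  'a' => row 0
  'l' => row 1
  'e' => row 0
Rows:
  Row 0: "elnae"
  Row 1: "penl"
First row length: 5

5


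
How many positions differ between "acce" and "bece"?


Comparing "acce" and "bece" position by position:
  Position 0: 'a' vs 'b' => DIFFER
  Position 1: 'c' vs 'e' => DIFFER
  Position 2: 'c' vs 'c' => same
  Position 3: 'e' vs 'e' => same
Positions that differ: 2

2


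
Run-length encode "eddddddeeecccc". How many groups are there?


Input: eddddddeeecccc
Scanning for consecutive runs:
  Group 1: 'e' x 1 (positions 0-0)
  Group 2: 'd' x 6 (positions 1-6)
  Group 3: 'e' x 3 (positions 7-9)
  Group 4: 'c' x 4 (positions 10-13)
Total groups: 4

4


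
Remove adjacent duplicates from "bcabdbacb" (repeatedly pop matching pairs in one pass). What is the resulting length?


Input: bcabdbacb
Stack-based adjacent duplicate removal:
  Read 'b': push. Stack: b
  Read 'c': push. Stack: bc
  Read 'a': push. Stack: bca
  Read 'b': push. Stack: bcab
  Read 'd': push. Stack: bcabd
  Read 'b': push. Stack: bcabdb
  Read 'a': push. Stack: bcabdba
  Read 'c': push. Stack: bcabdbac
  Read 'b': push. Stack: bcabdbacb
Final stack: "bcabdbacb" (length 9)

9


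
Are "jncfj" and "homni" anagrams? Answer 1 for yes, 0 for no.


Strings: "jncfj", "homni"
Sorted first:  cfjjn
Sorted second: himno
Differ at position 0: 'c' vs 'h' => not anagrams

0


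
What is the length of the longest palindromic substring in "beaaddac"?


Input: "beaaddac"
Checking substrings for palindromes:
  [3:7] "adda" (len 4) => palindrome
  [2:4] "aa" (len 2) => palindrome
  [4:6] "dd" (len 2) => palindrome
Longest palindromic substring: "adda" with length 4

4


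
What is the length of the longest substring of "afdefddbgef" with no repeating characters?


Input: "afdefddbgef"
Sliding window (track last position of each char):
  Position 0 ('a'): window [0,0] length 1 -- new best
  Position 1 ('f'): window [0,1] length 2 -- new best
  Position 2 ('d'): window [0,2] length 3 -- new best
  Position 3 ('e'): window [0,3] length 4 -- new best
  Position 4 ('f'): repeat (last at 1), move window start to 2
  Position 4 ('f'): window [2,4] length 3
  Position 5 ('d'): repeat (last at 2), move window start to 3
  Position 5 ('d'): window [3,5] length 3
  Position 6 ('d'): repeat (last at 5), move window start to 6
  Position 6 ('d'): window [6,6] length 1
  Position 7 ('b'): window [6,7] length 2
  Position 8 ('g'): window [6,8] length 3
  Position 9 ('e'): window [6,9] length 4
  Position 10 ('f'): window [6,10] length 5 -- new best
Longest substring with no repeats: "dbgef" with length 5

5


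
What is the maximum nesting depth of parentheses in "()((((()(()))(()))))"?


Input: "()((((()(()))(()))))"
Tracking depth:
  Position 0 '(': depth becomes 1
  Position 1 ')': depth becomes 0
  Position 2 '(': depth becomes 1
  Position 3 '(': depth becomes 2
  Position 4 '(': depth becomes 3
  Position 5 '(': depth becomes 4
  Position 6 '(': depth becomes 5
  Position 7 ')': depth becomes 4
  Position 8 '(': depth becomes 5
  Position 9 '(': depth becomes 6
  Position 10 ')': depth becomes 5
  Position 11 ')': depth becomes 4
  Position 12 ')': depth becomes 3
  Position 13 '(': depth becomes 4
  Position 14 '(': depth becomes 5
  Position 15 ')': depth becomes 4
  Position 16 ')': depth becomes 3
  Position 17 ')': depth becomes 2
  Position 18 ')': depth becomes 1
  Position 19 ')': depth becomes 0
Maximum depth reached: 6

6


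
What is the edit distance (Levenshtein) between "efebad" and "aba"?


Computing edit distance: "efebad" -> "aba"
DP table:
           a    b    a
      0    1    2    3
  e   1    1    2    3
  f   2    2    2    3
  e   3    3    3    3
  b   4    4    3    4
  a   5    4    4    3
  d   6    5    5    4
Edit distance = dp[6][3] = 4

4


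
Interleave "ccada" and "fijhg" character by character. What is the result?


Interleaving "ccada" and "fijhg":
  Position 0: 'c' from first, 'f' from second => "cf"
  Position 1: 'c' from first, 'i' from second => "ci"
  Position 2: 'a' from first, 'j' from second => "aj"
  Position 3: 'd' from first, 'h' from second => "dh"
  Position 4: 'a' from first, 'g' from second => "ag"
Result: cfciajdhag

cfciajdhag


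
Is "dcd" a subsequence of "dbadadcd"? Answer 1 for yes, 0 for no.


Check if "dcd" is a subsequence of "dbadadcd"
Greedy scan:
  Position 0 ('d'): matches sub[0] = 'd'
  Position 1 ('b'): no match needed
  Position 2 ('a'): no match needed
  Position 3 ('d'): no match needed
  Position 4 ('a'): no match needed
  Position 5 ('d'): no match needed
  Position 6 ('c'): matches sub[1] = 'c'
  Position 7 ('d'): matches sub[2] = 'd'
All 3 characters matched => is a subsequence

1


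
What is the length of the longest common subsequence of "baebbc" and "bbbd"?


LCS of "baebbc" and "bbbd"
DP table:
           b    b    b    d
      0    0    0    0    0
  b   0    1    1    1    1
  a   0    1    1    1    1
  e   0    1    1    1    1
  b   0    1    2    2    2
  b   0    1    2    3    3
  c   0    1    2    3    3
LCS length = dp[6][4] = 3

3


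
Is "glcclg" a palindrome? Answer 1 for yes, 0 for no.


Input: glcclg
Reversed: glcclg
  Compare pos 0 ('g') with pos 5 ('g'): match
  Compare pos 1 ('l') with pos 4 ('l'): match
  Compare pos 2 ('c') with pos 3 ('c'): match
Result: palindrome

1


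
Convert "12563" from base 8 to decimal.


Input: "12563" in base 8
Positional expansion:
  Digit '1' (value 1) x 8^4 = 4096
  Digit '2' (value 2) x 8^3 = 1024
  Digit '5' (value 5) x 8^2 = 320
  Digit '6' (value 6) x 8^1 = 48
  Digit '3' (value 3) x 8^0 = 3
Sum = 5491

5491


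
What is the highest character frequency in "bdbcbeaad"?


Input: bdbcbeaad
Character counts:
  'a': 2
  'b': 3
  'c': 1
  'd': 2
  'e': 1
Maximum frequency: 3

3


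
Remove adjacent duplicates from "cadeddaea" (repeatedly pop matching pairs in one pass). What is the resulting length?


Input: cadeddaea
Stack-based adjacent duplicate removal:
  Read 'c': push. Stack: c
  Read 'a': push. Stack: ca
  Read 'd': push. Stack: cad
  Read 'e': push. Stack: cade
  Read 'd': push. Stack: caded
  Read 'd': matches stack top 'd' => pop. Stack: cade
  Read 'a': push. Stack: cadea
  Read 'e': push. Stack: cadeae
  Read 'a': push. Stack: cadeaea
Final stack: "cadeaea" (length 7)

7


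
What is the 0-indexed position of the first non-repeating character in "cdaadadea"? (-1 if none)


Input: cdaadadea
Character frequencies:
  'a': 4
  'c': 1
  'd': 3
  'e': 1
Scanning left to right for freq == 1:
  Position 0 ('c'): unique! => answer = 0

0


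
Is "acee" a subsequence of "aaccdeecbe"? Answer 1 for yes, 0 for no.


Check if "acee" is a subsequence of "aaccdeecbe"
Greedy scan:
  Position 0 ('a'): matches sub[0] = 'a'
  Position 1 ('a'): no match needed
  Position 2 ('c'): matches sub[1] = 'c'
  Position 3 ('c'): no match needed
  Position 4 ('d'): no match needed
  Position 5 ('e'): matches sub[2] = 'e'
  Position 6 ('e'): matches sub[3] = 'e'
  Position 7 ('c'): no match needed
  Position 8 ('b'): no match needed
  Position 9 ('e'): no match needed
All 4 characters matched => is a subsequence

1


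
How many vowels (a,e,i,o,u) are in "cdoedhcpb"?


Input: cdoedhcpb
Checking each character:
  'c' at position 0: consonant
  'd' at position 1: consonant
  'o' at position 2: vowel (running total: 1)
  'e' at position 3: vowel (running total: 2)
  'd' at position 4: consonant
  'h' at position 5: consonant
  'c' at position 6: consonant
  'p' at position 7: consonant
  'b' at position 8: consonant
Total vowels: 2

2


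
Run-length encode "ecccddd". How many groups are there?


Input: ecccddd
Scanning for consecutive runs:
  Group 1: 'e' x 1 (positions 0-0)
  Group 2: 'c' x 3 (positions 1-3)
  Group 3: 'd' x 3 (positions 4-6)
Total groups: 3

3


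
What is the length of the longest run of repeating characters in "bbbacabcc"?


Input: "bbbacabcc"
Scanning for longest run:
  Position 1 ('b'): continues run of 'b', length=2
  Position 2 ('b'): continues run of 'b', length=3
  Position 3 ('a'): new char, reset run to 1
  Position 4 ('c'): new char, reset run to 1
  Position 5 ('a'): new char, reset run to 1
  Position 6 ('b'): new char, reset run to 1
  Position 7 ('c'): new char, reset run to 1
  Position 8 ('c'): continues run of 'c', length=2
Longest run: 'b' with length 3

3


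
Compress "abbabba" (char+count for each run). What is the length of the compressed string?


Input: abbabba
Runs:
  'a' x 1 => "a1"
  'b' x 2 => "b2"
  'a' x 1 => "a1"
  'b' x 2 => "b2"
  'a' x 1 => "a1"
Compressed: "a1b2a1b2a1"
Compressed length: 10

10


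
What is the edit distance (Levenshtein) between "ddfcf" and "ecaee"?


Computing edit distance: "ddfcf" -> "ecaee"
DP table:
           e    c    a    e    e
      0    1    2    3    4    5
  d   1    1    2    3    4    5
  d   2    2    2    3    4    5
  f   3    3    3    3    4    5
  c   4    4    3    4    4    5
  f   5    5    4    4    5    5
Edit distance = dp[5][5] = 5

5


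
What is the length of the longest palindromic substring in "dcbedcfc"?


Input: "dcbedcfc"
Checking substrings for palindromes:
  [5:8] "cfc" (len 3) => palindrome
Longest palindromic substring: "cfc" with length 3

3


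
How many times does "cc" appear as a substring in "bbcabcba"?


Searching for "cc" in "bbcabcba"
Scanning each position:
  Position 0: "bb" => no
  Position 1: "bc" => no
  Position 2: "ca" => no
  Position 3: "ab" => no
  Position 4: "bc" => no
  Position 5: "cb" => no
  Position 6: "ba" => no
Total occurrences: 0

0


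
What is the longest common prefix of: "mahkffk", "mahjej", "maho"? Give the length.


Words: mahkffk, mahjej, maho
  Position 0: all 'm' => match
  Position 1: all 'a' => match
  Position 2: all 'h' => match
  Position 3: ('k', 'j', 'o') => mismatch, stop
LCP = "mah" (length 3)

3


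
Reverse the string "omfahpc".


Input: omfahpc
Reading characters right to left:
  Position 6: 'c'
  Position 5: 'p'
  Position 4: 'h'
  Position 3: 'a'
  Position 2: 'f'
  Position 1: 'm'
  Position 0: 'o'
Reversed: cphafmo

cphafmo


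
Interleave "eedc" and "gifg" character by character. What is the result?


Interleaving "eedc" and "gifg":
  Position 0: 'e' from first, 'g' from second => "eg"
  Position 1: 'e' from first, 'i' from second => "ei"
  Position 2: 'd' from first, 'f' from second => "df"
  Position 3: 'c' from first, 'g' from second => "cg"
Result: egeidfcg

egeidfcg


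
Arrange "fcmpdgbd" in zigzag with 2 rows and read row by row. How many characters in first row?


Zigzag "fcmpdgbd" into 2 rows:
Placing characters:
  'f' => row 0
  'c' => row 1
  'm' => row 0
  'p' => row 1
  'd' => row 0
  'g' => row 1
  'b' => row 0
  'd' => row 1
Rows:
  Row 0: "fmdb"
  Row 1: "cpgd"
First row length: 4

4


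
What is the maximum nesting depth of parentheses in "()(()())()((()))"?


Input: "()(()())()((()))"
Tracking depth:
  Position 0 '(': depth becomes 1
  Position 1 ')': depth becomes 0
  Position 2 '(': depth becomes 1
  Position 3 '(': depth becomes 2
  Position 4 ')': depth becomes 1
  Position 5 '(': depth becomes 2
  Position 6 ')': depth becomes 1
  Position 7 ')': depth becomes 0
  Position 8 '(': depth becomes 1
  Position 9 ')': depth becomes 0
  Position 10 '(': depth becomes 1
  Position 11 '(': depth becomes 2
  Position 12 '(': depth becomes 3
  Position 13 ')': depth becomes 2
  Position 14 ')': depth becomes 1
  Position 15 ')': depth becomes 0
Maximum depth reached: 3

3


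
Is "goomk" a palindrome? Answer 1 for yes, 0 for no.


Input: goomk
Reversed: kmoog
  Compare pos 0 ('g') with pos 4 ('k'): MISMATCH
  Compare pos 1 ('o') with pos 3 ('m'): MISMATCH
Result: not a palindrome

0


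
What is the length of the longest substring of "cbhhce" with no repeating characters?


Input: "cbhhce"
Sliding window (track last position of each char):
  Position 0 ('c'): window [0,0] length 1 -- new best
  Position 1 ('b'): window [0,1] length 2 -- new best
  Position 2 ('h'): window [0,2] length 3 -- new best
  Position 3 ('h'): repeat (last at 2), move window start to 3
  Position 3 ('h'): window [3,3] length 1
  Position 4 ('c'): window [3,4] length 2
  Position 5 ('e'): window [3,5] length 3
Longest substring with no repeats: "cbh" with length 3

3


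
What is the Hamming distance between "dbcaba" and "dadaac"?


Comparing "dbcaba" and "dadaac" position by position:
  Position 0: 'd' vs 'd' => same
  Position 1: 'b' vs 'a' => differ
  Position 2: 'c' vs 'd' => differ
  Position 3: 'a' vs 'a' => same
  Position 4: 'b' vs 'a' => differ
  Position 5: 'a' vs 'c' => differ
Total differences (Hamming distance): 4

4


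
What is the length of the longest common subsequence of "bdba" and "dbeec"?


LCS of "bdba" and "dbeec"
DP table:
           d    b    e    e    c
      0    0    0    0    0    0
  b   0    0    1    1    1    1
  d   0    1    1    1    1    1
  b   0    1    2    2    2    2
  a   0    1    2    2    2    2
LCS length = dp[4][5] = 2

2


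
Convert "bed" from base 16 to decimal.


Input: "bed" in base 16
Positional expansion:
  Digit 'b' (value 11) x 16^2 = 2816
  Digit 'e' (value 14) x 16^1 = 224
  Digit 'd' (value 13) x 16^0 = 13
Sum = 3053

3053


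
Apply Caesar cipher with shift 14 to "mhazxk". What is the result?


Caesar cipher: shift "mhazxk" by 14
  'm' (pos 12) + 14 = pos 0 = 'a'
  'h' (pos 7) + 14 = pos 21 = 'v'
  'a' (pos 0) + 14 = pos 14 = 'o'
  'z' (pos 25) + 14 = pos 13 = 'n'
  'x' (pos 23) + 14 = pos 11 = 'l'
  'k' (pos 10) + 14 = pos 24 = 'y'
Result: avonly

avonly


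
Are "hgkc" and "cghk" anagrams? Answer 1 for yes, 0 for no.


Strings: "hgkc", "cghk"
Sorted first:  cghk
Sorted second: cghk
Sorted forms match => anagrams

1


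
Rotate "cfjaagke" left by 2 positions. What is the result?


Input: "cfjaagke", rotate left by 2
First 2 characters: "cf"
Remaining characters: "jaagke"
Concatenate remaining + first: "jaagke" + "cf" = "jaagkecf"

jaagkecf


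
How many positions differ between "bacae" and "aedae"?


Comparing "bacae" and "aedae" position by position:
  Position 0: 'b' vs 'a' => DIFFER
  Position 1: 'a' vs 'e' => DIFFER
  Position 2: 'c' vs 'd' => DIFFER
  Position 3: 'a' vs 'a' => same
  Position 4: 'e' vs 'e' => same
Positions that differ: 3

3


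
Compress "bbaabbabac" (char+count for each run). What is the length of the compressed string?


Input: bbaabbabac
Runs:
  'b' x 2 => "b2"
  'a' x 2 => "a2"
  'b' x 2 => "b2"
  'a' x 1 => "a1"
  'b' x 1 => "b1"
  'a' x 1 => "a1"
  'c' x 1 => "c1"
Compressed: "b2a2b2a1b1a1c1"
Compressed length: 14

14


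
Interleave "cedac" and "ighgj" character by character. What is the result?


Interleaving "cedac" and "ighgj":
  Position 0: 'c' from first, 'i' from second => "ci"
  Position 1: 'e' from first, 'g' from second => "eg"
  Position 2: 'd' from first, 'h' from second => "dh"
  Position 3: 'a' from first, 'g' from second => "ag"
  Position 4: 'c' from first, 'j' from second => "cj"
Result: ciegdhagcj

ciegdhagcj


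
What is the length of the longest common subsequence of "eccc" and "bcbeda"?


LCS of "eccc" and "bcbeda"
DP table:
           b    c    b    e    d    a
      0    0    0    0    0    0    0
  e   0    0    0    0    1    1    1
  c   0    0    1    1    1    1    1
  c   0    0    1    1    1    1    1
  c   0    0    1    1    1    1    1
LCS length = dp[4][6] = 1

1


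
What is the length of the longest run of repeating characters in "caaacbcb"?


Input: "caaacbcb"
Scanning for longest run:
  Position 1 ('a'): new char, reset run to 1
  Position 2 ('a'): continues run of 'a', length=2
  Position 3 ('a'): continues run of 'a', length=3
  Position 4 ('c'): new char, reset run to 1
  Position 5 ('b'): new char, reset run to 1
  Position 6 ('c'): new char, reset run to 1
  Position 7 ('b'): new char, reset run to 1
Longest run: 'a' with length 3

3


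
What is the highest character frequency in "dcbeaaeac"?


Input: dcbeaaeac
Character counts:
  'a': 3
  'b': 1
  'c': 2
  'd': 1
  'e': 2
Maximum frequency: 3

3


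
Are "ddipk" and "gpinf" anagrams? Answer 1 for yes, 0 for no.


Strings: "ddipk", "gpinf"
Sorted first:  ddikp
Sorted second: fginp
Differ at position 0: 'd' vs 'f' => not anagrams

0


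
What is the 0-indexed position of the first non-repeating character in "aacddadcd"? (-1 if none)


Input: aacddadcd
Character frequencies:
  'a': 3
  'c': 2
  'd': 4
Scanning left to right for freq == 1:
  Position 0 ('a'): freq=3, skip
  Position 1 ('a'): freq=3, skip
  Position 2 ('c'): freq=2, skip
  Position 3 ('d'): freq=4, skip
  Position 4 ('d'): freq=4, skip
  Position 5 ('a'): freq=3, skip
  Position 6 ('d'): freq=4, skip
  Position 7 ('c'): freq=2, skip
  Position 8 ('d'): freq=4, skip
  No unique character found => answer = -1

-1


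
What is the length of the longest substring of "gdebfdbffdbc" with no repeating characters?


Input: "gdebfdbffdbc"
Sliding window (track last position of each char):
  Position 0 ('g'): window [0,0] length 1 -- new best
  Position 1 ('d'): window [0,1] length 2 -- new best
  Position 2 ('e'): window [0,2] length 3 -- new best
  Position 3 ('b'): window [0,3] length 4 -- new best
  Position 4 ('f'): window [0,4] length 5 -- new best
  Position 5 ('d'): repeat (last at 1), move window start to 2
  Position 5 ('d'): window [2,5] length 4
  Position 6 ('b'): repeat (last at 3), move window start to 4
  Position 6 ('b'): window [4,6] length 3
  Position 7 ('f'): repeat (last at 4), move window start to 5
  Position 7 ('f'): window [5,7] length 3
  Position 8 ('f'): repeat (last at 7), move window start to 8
  Position 8 ('f'): window [8,8] length 1
  Position 9 ('d'): window [8,9] length 2
  Position 10 ('b'): window [8,10] length 3
  Position 11 ('c'): window [8,11] length 4
Longest substring with no repeats: "gdebf" with length 5

5


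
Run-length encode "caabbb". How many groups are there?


Input: caabbb
Scanning for consecutive runs:
  Group 1: 'c' x 1 (positions 0-0)
  Group 2: 'a' x 2 (positions 1-2)
  Group 3: 'b' x 3 (positions 3-5)
Total groups: 3

3


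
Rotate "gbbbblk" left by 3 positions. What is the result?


Input: "gbbbblk", rotate left by 3
First 3 characters: "gbb"
Remaining characters: "bblk"
Concatenate remaining + first: "bblk" + "gbb" = "bblkgbb"

bblkgbb


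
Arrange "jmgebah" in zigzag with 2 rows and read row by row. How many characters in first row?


Zigzag "jmgebah" into 2 rows:
Placing characters:
  'j' => row 0
  'm' => row 1
  'g' => row 0
  'e' => row 1
  'b' => row 0
  'a' => row 1
  'h' => row 0
Rows:
  Row 0: "jgbh"
  Row 1: "mea"
First row length: 4

4


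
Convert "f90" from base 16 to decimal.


Input: "f90" in base 16
Positional expansion:
  Digit 'f' (value 15) x 16^2 = 3840
  Digit '9' (value 9) x 16^1 = 144
  Digit '0' (value 0) x 16^0 = 0
Sum = 3984

3984


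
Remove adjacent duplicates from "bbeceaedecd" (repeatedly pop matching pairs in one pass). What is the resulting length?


Input: bbeceaedecd
Stack-based adjacent duplicate removal:
  Read 'b': push. Stack: b
  Read 'b': matches stack top 'b' => pop. Stack: (empty)
  Read 'e': push. Stack: e
  Read 'c': push. Stack: ec
  Read 'e': push. Stack: ece
  Read 'a': push. Stack: ecea
  Read 'e': push. Stack: eceae
  Read 'd': push. Stack: eceaed
  Read 'e': push. Stack: eceaede
  Read 'c': push. Stack: eceaedec
  Read 'd': push. Stack: eceaedecd
Final stack: "eceaedecd" (length 9)

9


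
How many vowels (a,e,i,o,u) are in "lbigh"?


Input: lbigh
Checking each character:
  'l' at position 0: consonant
  'b' at position 1: consonant
  'i' at position 2: vowel (running total: 1)
  'g' at position 3: consonant
  'h' at position 4: consonant
Total vowels: 1

1


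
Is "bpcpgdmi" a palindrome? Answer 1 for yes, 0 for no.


Input: bpcpgdmi
Reversed: imdgpcpb
  Compare pos 0 ('b') with pos 7 ('i'): MISMATCH
  Compare pos 1 ('p') with pos 6 ('m'): MISMATCH
  Compare pos 2 ('c') with pos 5 ('d'): MISMATCH
  Compare pos 3 ('p') with pos 4 ('g'): MISMATCH
Result: not a palindrome

0


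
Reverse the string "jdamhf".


Input: jdamhf
Reading characters right to left:
  Position 5: 'f'
  Position 4: 'h'
  Position 3: 'm'
  Position 2: 'a'
  Position 1: 'd'
  Position 0: 'j'
Reversed: fhmadj

fhmadj


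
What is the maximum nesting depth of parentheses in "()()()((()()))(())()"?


Input: "()()()((()()))(())()"
Tracking depth:
  Position 0 '(': depth becomes 1
  Position 1 ')': depth becomes 0
  Position 2 '(': depth becomes 1
  Position 3 ')': depth becomes 0
  Position 4 '(': depth becomes 1
  Position 5 ')': depth becomes 0
  Position 6 '(': depth becomes 1
  Position 7 '(': depth becomes 2
  Position 8 '(': depth becomes 3
  Position 9 ')': depth becomes 2
  Position 10 '(': depth becomes 3
  Position 11 ')': depth becomes 2
  Position 12 ')': depth becomes 1
  Position 13 ')': depth becomes 0
  Position 14 '(': depth becomes 1
  Position 15 '(': depth becomes 2
  Position 16 ')': depth becomes 1
  Position 17 ')': depth becomes 0
  Position 18 '(': depth becomes 1
  Position 19 ')': depth becomes 0
Maximum depth reached: 3

3


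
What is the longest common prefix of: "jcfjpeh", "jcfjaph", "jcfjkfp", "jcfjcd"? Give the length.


Words: jcfjpeh, jcfjaph, jcfjkfp, jcfjcd
  Position 0: all 'j' => match
  Position 1: all 'c' => match
  Position 2: all 'f' => match
  Position 3: all 'j' => match
  Position 4: ('p', 'a', 'k', 'c') => mismatch, stop
LCP = "jcfj" (length 4)

4


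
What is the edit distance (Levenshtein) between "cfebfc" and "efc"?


Computing edit distance: "cfebfc" -> "efc"
DP table:
           e    f    c
      0    1    2    3
  c   1    1    2    2
  f   2    2    1    2
  e   3    2    2    2
  b   4    3    3    3
  f   5    4    3    4
  c   6    5    4    3
Edit distance = dp[6][3] = 3

3


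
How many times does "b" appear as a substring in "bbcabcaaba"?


Searching for "b" in "bbcabcaaba"
Scanning each position:
  Position 0: "b" => MATCH
  Position 1: "b" => MATCH
  Position 2: "c" => no
  Position 3: "a" => no
  Position 4: "b" => MATCH
  Position 5: "c" => no
  Position 6: "a" => no
  Position 7: "a" => no
  Position 8: "b" => MATCH
  Position 9: "a" => no
Total occurrences: 4

4


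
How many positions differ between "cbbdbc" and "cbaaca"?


Comparing "cbbdbc" and "cbaaca" position by position:
  Position 0: 'c' vs 'c' => same
  Position 1: 'b' vs 'b' => same
  Position 2: 'b' vs 'a' => DIFFER
  Position 3: 'd' vs 'a' => DIFFER
  Position 4: 'b' vs 'c' => DIFFER
  Position 5: 'c' vs 'a' => DIFFER
Positions that differ: 4

4
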